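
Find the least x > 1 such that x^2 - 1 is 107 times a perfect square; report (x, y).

(x, y) = (962, 93)

First expand sqrt(107) as a continued fraction. With x_i = (sqrt(107) + m_i)/d_i and (m_0, d_0) = (0, 1): a_0 = floor(sqrt(107)) = 10, since 10^2 = 100 <= 107 < 121 = 11^2.
Iterate m_{i+1} = d_i*a_i - m_i, d_{i+1} = (107 - m_{i+1}^2)/d_i, a_{i+1} = floor((a_0 + m_{i+1})/d_{i+1}):
  m_1 = 1*10 - 0 = 10, d_1 = (107 - 10^2)/1 = 7/1 = 7, a_1 = floor((10 + 10)/7) = 2.
  m_2 = 7*2 - 10 = 4, d_2 = (107 - 4^2)/7 = 91/7 = 13, a_2 = floor((10 + 4)/13) = 1.
  m_3 = 13*1 - 4 = 9, d_3 = (107 - 9^2)/13 = 26/13 = 2, a_3 = floor((10 + 9)/2) = 9.
  m_4 = 2*9 - 9 = 9, d_4 = (107 - 9^2)/2 = 26/2 = 13, a_4 = floor((10 + 9)/13) = 1.
  m_5 = 13*1 - 9 = 4, d_5 = (107 - 4^2)/13 = 91/13 = 7, a_5 = floor((10 + 4)/7) = 2.
  m_6 = 7*2 - 4 = 10, d_6 = (107 - 10^2)/7 = 7/7 = 1, a_6 = floor((10 + 10)/1) = 20.
  m_7 = 1*20 - 10 = 10, d_7 = (107 - 10^2)/1 = 7/1 = 7: (m_7, d_7) = (m_1, d_1) = (10, 7), so from here the quotients repeat a_1, ..., a_6; the period length is 6.
So sqrt(107) = [10; (2, 1, 9, 1, 2, 20)] with period length k = 6.
k is even, so the fundamental solution of x^2 - 107y^2 = 1 is (p_{k-1}, q_{k-1}) = (p_5, q_5); compute convergents through index 5.
Convergents (p_i = a_i*p_{i-1} + p_{i-2}, q_i = a_i*q_{i-1} + q_{i-2} with p_{-2}=0, p_{-1}=1, q_{-2}=1, q_{-1}=0):
  i=0: a_0=10, p_0 = 10*1 + 0 = 10, q_0 = 10*0 + 1 = 1.
  i=1: a_1=2, p_1 = 2*10 + 1 = 21, q_1 = 2*1 + 0 = 2.
  i=2: a_2=1, p_2 = 1*21 + 10 = 31, q_2 = 1*2 + 1 = 3.
  i=3: a_3=9, p_3 = 9*31 + 21 = 300, q_3 = 9*3 + 2 = 29.
  i=4: a_4=1, p_4 = 1*300 + 31 = 331, q_4 = 1*29 + 3 = 32.
  i=5: a_5=2, p_5 = 2*331 + 300 = 962, q_5 = 2*32 + 29 = 93.
Check: 962^2 - 107*93^2 = 925444 - 925443 = 1, so (x, y) = (962, 93) solves the equation, and by the theorem it is the least positive solution.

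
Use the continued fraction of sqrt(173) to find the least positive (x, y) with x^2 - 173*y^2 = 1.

First expand sqrt(173) as a continued fraction. With x_i = (sqrt(173) + m_i)/d_i and (m_0, d_0) = (0, 1): a_0 = floor(sqrt(173)) = 13, since 13^2 = 169 <= 173 < 196 = 14^2.
Iterate m_{i+1} = d_i*a_i - m_i, d_{i+1} = (173 - m_{i+1}^2)/d_i, a_{i+1} = floor((a_0 + m_{i+1})/d_{i+1}):
  m_1 = 1*13 - 0 = 13, d_1 = (173 - 13^2)/1 = 4/1 = 4, a_1 = floor((13 + 13)/4) = 6.
  m_2 = 4*6 - 13 = 11, d_2 = (173 - 11^2)/4 = 52/4 = 13, a_2 = floor((13 + 11)/13) = 1.
  m_3 = 13*1 - 11 = 2, d_3 = (173 - 2^2)/13 = 169/13 = 13, a_3 = floor((13 + 2)/13) = 1.
  m_4 = 13*1 - 2 = 11, d_4 = (173 - 11^2)/13 = 52/13 = 4, a_4 = floor((13 + 11)/4) = 6.
  m_5 = 4*6 - 11 = 13, d_5 = (173 - 13^2)/4 = 4/4 = 1, a_5 = floor((13 + 13)/1) = 26.
  m_6 = 1*26 - 13 = 13, d_6 = (173 - 13^2)/1 = 4/1 = 4: (m_6, d_6) = (m_1, d_1) = (13, 4), so from here the quotients repeat a_1, ..., a_5; the period length is 5.
So sqrt(173) = [13; (6, 1, 1, 6, 26)] with period length k = 5.
k is odd, so (p_{k-1}, q_{k-1}) only solves x^2 - 173y^2 = -1 and the fundamental solution of x^2 - 173y^2 = 1 is (p_{2k-1}, q_{2k-1}) = (p_9, q_9); compute convergents through index 9, running through the period twice.
Convergents (p_i = a_i*p_{i-1} + p_{i-2}, q_i = a_i*q_{i-1} + q_{i-2} with p_{-2}=0, p_{-1}=1, q_{-2}=1, q_{-1}=0):
  i=0: a_0=13, p_0 = 13*1 + 0 = 13, q_0 = 13*0 + 1 = 1.
  i=1: a_1=6, p_1 = 6*13 + 1 = 79, q_1 = 6*1 + 0 = 6.
  i=2: a_2=1, p_2 = 1*79 + 13 = 92, q_2 = 1*6 + 1 = 7.
  i=3: a_3=1, p_3 = 1*92 + 79 = 171, q_3 = 1*7 + 6 = 13.
  i=4: a_4=6, p_4 = 6*171 + 92 = 1118, q_4 = 6*13 + 7 = 85.
  i=5: a_5=26, p_5 = 26*1118 + 171 = 29239, q_5 = 26*85 + 13 = 2223.
  i=6: a_6=6, p_6 = 6*29239 + 1118 = 176552, q_6 = 6*2223 + 85 = 13423.
  i=7: a_7=1, p_7 = 1*176552 + 29239 = 205791, q_7 = 1*13423 + 2223 = 15646.
  i=8: a_8=1, p_8 = 1*205791 + 176552 = 382343, q_8 = 1*15646 + 13423 = 29069.
  i=9: a_9=6, p_9 = 6*382343 + 205791 = 2499849, q_9 = 6*29069 + 15646 = 190060.
Indeed p_4^2 - 173*q_4^2 = 1249924 - 1249925 = -1, not +1.
Check: 2499849^2 - 173*190060^2 = 6249245022801 - 6249245022800 = 1, so (x, y) = (2499849, 190060) solves the equation, and by the theorem it is the least positive solution.

(x, y) = (2499849, 190060)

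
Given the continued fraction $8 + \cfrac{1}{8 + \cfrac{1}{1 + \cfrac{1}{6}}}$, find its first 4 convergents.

Using the convergent recurrence p_i = a_i*p_{i-1} + p_{i-2}, q_i = a_i*q_{i-1} + q_{i-2} with p_{-2}=0, p_{-1}=1, q_{-2}=1, q_{-1}=0:
  i=0: a_0=8, p_0 = 8*1 + 0 = 8, q_0 = 8*0 + 1 = 1.
  i=1: a_1=8, p_1 = 8*8 + 1 = 65, q_1 = 8*1 + 0 = 8.
  i=2: a_2=1, p_2 = 1*65 + 8 = 73, q_2 = 1*8 + 1 = 9.
  i=3: a_3=6, p_3 = 6*73 + 65 = 503, q_3 = 6*9 + 8 = 62.

8/1, 65/8, 73/9, 503/62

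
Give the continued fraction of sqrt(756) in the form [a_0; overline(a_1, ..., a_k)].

Write x_i = (sqrt(756) + m_i)/d_i with (m_0, d_0) = (0, 1). a_0 = floor(sqrt(756)) = 27, since 27^2 = 729 <= 756 < 784 = 28^2.
Iterate m_{i+1} = d_i*a_i - m_i, d_{i+1} = (756 - m_{i+1}^2)/d_i, a_{i+1} = floor((a_0 + m_{i+1})/d_{i+1}):
  m_1 = 1*27 - 0 = 27, d_1 = (756 - 27^2)/1 = 27/1 = 27, a_1 = floor((27 + 27)/27) = 2.
  m_2 = 27*2 - 27 = 27, d_2 = (756 - 27^2)/27 = 27/27 = 1, a_2 = floor((27 + 27)/1) = 54.
  m_3 = 1*54 - 27 = 27, d_3 = (756 - 27^2)/1 = 27/1 = 27: (m_3, d_3) = (m_1, d_1) = (27, 27), so from here the quotients repeat a_1, a_2; the period length is 2.
Hence the expansion of sqrt(756) is a_0 = 27 followed by the repeating block 2, 54 (period 2).

[27; overline(2, 54)]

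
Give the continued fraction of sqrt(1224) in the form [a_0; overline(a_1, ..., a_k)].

Write x_i = (sqrt(1224) + m_i)/d_i with (m_0, d_0) = (0, 1). a_0 = floor(sqrt(1224)) = 34, since 34^2 = 1156 <= 1224 < 1225 = 35^2.
Iterate m_{i+1} = d_i*a_i - m_i, d_{i+1} = (1224 - m_{i+1}^2)/d_i, a_{i+1} = floor((a_0 + m_{i+1})/d_{i+1}):
  m_1 = 1*34 - 0 = 34, d_1 = (1224 - 34^2)/1 = 68/1 = 68, a_1 = floor((34 + 34)/68) = 1.
  m_2 = 68*1 - 34 = 34, d_2 = (1224 - 34^2)/68 = 68/68 = 1, a_2 = floor((34 + 34)/1) = 68.
  m_3 = 1*68 - 34 = 34, d_3 = (1224 - 34^2)/1 = 68/1 = 68: (m_3, d_3) = (m_1, d_1) = (34, 68), so from here the quotients repeat a_1, a_2; the period length is 2.
Hence the expansion of sqrt(1224) is a_0 = 34 followed by the repeating block 1, 68 (period 2).

[34; overline(1, 68)]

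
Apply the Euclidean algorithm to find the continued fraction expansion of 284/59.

[4; 1, 4, 2, 1, 3]

Run the Euclidean algorithm on 284 and 59; the successive quotients are the partial quotients a_0, a_1, ... (each step inverts the fractional part left over by the previous one):
  284 = 4*59 + 48, so a_0 = 4.
  59 = 1*48 + 11, so a_1 = 1.
  48 = 4*11 + 4, so a_2 = 4.
  11 = 2*4 + 3, so a_3 = 2.
  4 = 1*3 + 1, so a_4 = 1.
  3 = 3*1 + 0, so a_5 = 3.
The remainder reaches 0 after 6 divisions, so the expansion has 6 partial quotients, read off in order.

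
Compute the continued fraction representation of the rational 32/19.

[1; 1, 2, 6]

Run the Euclidean algorithm on 32 and 19; the successive quotients are the partial quotients a_0, a_1, ... (each step inverts the fractional part left over by the previous one):
  32 = 1*19 + 13, so a_0 = 1.
  19 = 1*13 + 6, so a_1 = 1.
  13 = 2*6 + 1, so a_2 = 2.
  6 = 6*1 + 0, so a_3 = 6.
The remainder reaches 0 after 4 divisions, so the expansion has 4 partial quotients, read off in order.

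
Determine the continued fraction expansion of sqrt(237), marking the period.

[15; (2, 1, 1, 7, 10, 7, 1, 1, 2, 30)]

Write x_i = (sqrt(237) + m_i)/d_i with (m_0, d_0) = (0, 1). a_0 = floor(sqrt(237)) = 15, since 15^2 = 225 <= 237 < 256 = 16^2.
Iterate m_{i+1} = d_i*a_i - m_i, d_{i+1} = (237 - m_{i+1}^2)/d_i, a_{i+1} = floor((a_0 + m_{i+1})/d_{i+1}):
  m_1 = 1*15 - 0 = 15, d_1 = (237 - 15^2)/1 = 12/1 = 12, a_1 = floor((15 + 15)/12) = 2.
  m_2 = 12*2 - 15 = 9, d_2 = (237 - 9^2)/12 = 156/12 = 13, a_2 = floor((15 + 9)/13) = 1.
  m_3 = 13*1 - 9 = 4, d_3 = (237 - 4^2)/13 = 221/13 = 17, a_3 = floor((15 + 4)/17) = 1.
  m_4 = 17*1 - 4 = 13, d_4 = (237 - 13^2)/17 = 68/17 = 4, a_4 = floor((15 + 13)/4) = 7.
  m_5 = 4*7 - 13 = 15, d_5 = (237 - 15^2)/4 = 12/4 = 3, a_5 = floor((15 + 15)/3) = 10.
  m_6 = 3*10 - 15 = 15, d_6 = (237 - 15^2)/3 = 12/3 = 4, a_6 = floor((15 + 15)/4) = 7.
  m_7 = 4*7 - 15 = 13, d_7 = (237 - 13^2)/4 = 68/4 = 17, a_7 = floor((15 + 13)/17) = 1.
  m_8 = 17*1 - 13 = 4, d_8 = (237 - 4^2)/17 = 221/17 = 13, a_8 = floor((15 + 4)/13) = 1.
  m_9 = 13*1 - 4 = 9, d_9 = (237 - 9^2)/13 = 156/13 = 12, a_9 = floor((15 + 9)/12) = 2.
  m_10 = 12*2 - 9 = 15, d_10 = (237 - 15^2)/12 = 12/12 = 1, a_10 = floor((15 + 15)/1) = 30.
  m_11 = 1*30 - 15 = 15, d_11 = (237 - 15^2)/1 = 12/1 = 12: (m_11, d_11) = (m_1, d_1) = (15, 12), so from here the quotients repeat a_1, ..., a_10; the period length is 10.
Hence the expansion of sqrt(237) is a_0 = 15 followed by the repeating block 2, 1, 1, 7, 10, 7, 1, 1, 2, 30 (period 10).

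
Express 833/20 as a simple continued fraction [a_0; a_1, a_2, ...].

Run the Euclidean algorithm on 833 and 20; the successive quotients are the partial quotients a_0, a_1, ... (each step inverts the fractional part left over by the previous one):
  833 = 41*20 + 13, so a_0 = 41.
  20 = 1*13 + 7, so a_1 = 1.
  13 = 1*7 + 6, so a_2 = 1.
  7 = 1*6 + 1, so a_3 = 1.
  6 = 6*1 + 0, so a_4 = 6.
The remainder reaches 0 after 5 divisions, so the expansion has 5 partial quotients, read off in order.

[41; 1, 1, 1, 6]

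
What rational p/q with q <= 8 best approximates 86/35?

17/7

Expand x = 86/35 as a continued fraction with the Euclidean algorithm:
  86 = 2*35 + 16, so a_0 = 2.
  35 = 2*16 + 3, so a_1 = 2.
  16 = 5*3 + 1, so a_2 = 5.
  3 = 3*1 + 0, so a_3 = 3.
so x = [2; 2, 5, 3].
Convergents (p_i = a_i*p_{i-1} + p_{i-2}, q_i = a_i*q_{i-1} + q_{i-2} with p_{-2}=0, p_{-1}=1, q_{-2}=1, q_{-1}=0), until the denominator exceeds 8:
  i=0: a_0=2, p_0 = 2*1 + 0 = 2, q_0 = 2*0 + 1 = 1.
  i=1: a_1=2, p_1 = 2*2 + 1 = 5, q_1 = 2*1 + 0 = 2.
  i=2: a_2=5, p_2 = 5*5 + 2 = 27, q_2 = 5*2 + 1 = 11.
q_2 = 11 > 8, so the last convergent with denominator <= 8 is p_1/q_1 = 5/2.
The closest fraction with denominator <= 8 is either p_1/q_1 or the intermediate fraction (k*p_1 + p_0)/(k*q_1 + q_0) with the largest k >= 1 whose denominator stays <= 8; these approach x as k grows, and every other convergent or intermediate fraction in range is farther away.
Largest k: floor((8 - q_0)/q_1) = floor((8 - 1)/2) = 3.
That gives (3*5 + 2)/(3*2 + 1) = 17/7.
Compare the errors: |x - 5/2| = |86*2 - 5*35|/(35*2) = 3/70, and |x - 17/7| = |86*7 - 17*35|/(35*7) = 7/245.
Cross-multiplying, 7*70 = 490 < 735 = 3*245, so 7/245 is smaller: the intermediate fraction 17/7 is closer to x than 5/2.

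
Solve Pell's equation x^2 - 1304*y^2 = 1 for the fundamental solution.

(x, y) = (325, 9)

First expand sqrt(1304) as a continued fraction. With x_i = (sqrt(1304) + m_i)/d_i and (m_0, d_0) = (0, 1): a_0 = floor(sqrt(1304)) = 36, since 36^2 = 1296 <= 1304 < 1369 = 37^2.
Iterate m_{i+1} = d_i*a_i - m_i, d_{i+1} = (1304 - m_{i+1}^2)/d_i, a_{i+1} = floor((a_0 + m_{i+1})/d_{i+1}):
  m_1 = 1*36 - 0 = 36, d_1 = (1304 - 36^2)/1 = 8/1 = 8, a_1 = floor((36 + 36)/8) = 9.
  m_2 = 8*9 - 36 = 36, d_2 = (1304 - 36^2)/8 = 8/8 = 1, a_2 = floor((36 + 36)/1) = 72.
  m_3 = 1*72 - 36 = 36, d_3 = (1304 - 36^2)/1 = 8/1 = 8: (m_3, d_3) = (m_1, d_1) = (36, 8), so from here the quotients repeat a_1, a_2; the period length is 2.
So sqrt(1304) = [36; (9, 72)] with period length k = 2.
k is even, so the fundamental solution of x^2 - 1304y^2 = 1 is (p_{k-1}, q_{k-1}) = (p_1, q_1); compute convergents through index 1.
Convergents (p_i = a_i*p_{i-1} + p_{i-2}, q_i = a_i*q_{i-1} + q_{i-2} with p_{-2}=0, p_{-1}=1, q_{-2}=1, q_{-1}=0):
  i=0: a_0=36, p_0 = 36*1 + 0 = 36, q_0 = 36*0 + 1 = 1.
  i=1: a_1=9, p_1 = 9*36 + 1 = 325, q_1 = 9*1 + 0 = 9.
Check: 325^2 - 1304*9^2 = 105625 - 105624 = 1, so (x, y) = (325, 9) solves the equation, and by the theorem it is the least positive solution.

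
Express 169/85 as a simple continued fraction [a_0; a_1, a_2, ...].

Run the Euclidean algorithm on 169 and 85; the successive quotients are the partial quotients a_0, a_1, ... (each step inverts the fractional part left over by the previous one):
  169 = 1*85 + 84, so a_0 = 1.
  85 = 1*84 + 1, so a_1 = 1.
  84 = 84*1 + 0, so a_2 = 84.
The remainder reaches 0 after 3 divisions, so the expansion has 3 partial quotients, read off in order.

[1; 1, 84]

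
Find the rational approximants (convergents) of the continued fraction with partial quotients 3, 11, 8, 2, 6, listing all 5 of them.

Using the convergent recurrence p_i = a_i*p_{i-1} + p_{i-2}, q_i = a_i*q_{i-1} + q_{i-2} with p_{-2}=0, p_{-1}=1, q_{-2}=1, q_{-1}=0:
  i=0: a_0=3, p_0 = 3*1 + 0 = 3, q_0 = 3*0 + 1 = 1.
  i=1: a_1=11, p_1 = 11*3 + 1 = 34, q_1 = 11*1 + 0 = 11.
  i=2: a_2=8, p_2 = 8*34 + 3 = 275, q_2 = 8*11 + 1 = 89.
  i=3: a_3=2, p_3 = 2*275 + 34 = 584, q_3 = 2*89 + 11 = 189.
  i=4: a_4=6, p_4 = 6*584 + 275 = 3779, q_4 = 6*189 + 89 = 1223.

3/1, 34/11, 275/89, 584/189, 3779/1223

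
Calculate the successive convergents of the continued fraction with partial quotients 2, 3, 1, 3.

Using the convergent recurrence p_i = a_i*p_{i-1} + p_{i-2}, q_i = a_i*q_{i-1} + q_{i-2} with p_{-2}=0, p_{-1}=1, q_{-2}=1, q_{-1}=0:
  i=0: a_0=2, p_0 = 2*1 + 0 = 2, q_0 = 2*0 + 1 = 1.
  i=1: a_1=3, p_1 = 3*2 + 1 = 7, q_1 = 3*1 + 0 = 3.
  i=2: a_2=1, p_2 = 1*7 + 2 = 9, q_2 = 1*3 + 1 = 4.
  i=3: a_3=3, p_3 = 3*9 + 7 = 34, q_3 = 3*4 + 3 = 15.

2/1, 7/3, 9/4, 34/15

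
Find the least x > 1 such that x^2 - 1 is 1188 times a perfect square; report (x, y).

First expand sqrt(1188) as a continued fraction. With x_i = (sqrt(1188) + m_i)/d_i and (m_0, d_0) = (0, 1): a_0 = floor(sqrt(1188)) = 34, since 34^2 = 1156 <= 1188 < 1225 = 35^2.
Iterate m_{i+1} = d_i*a_i - m_i, d_{i+1} = (1188 - m_{i+1}^2)/d_i, a_{i+1} = floor((a_0 + m_{i+1})/d_{i+1}):
  m_1 = 1*34 - 0 = 34, d_1 = (1188 - 34^2)/1 = 32/1 = 32, a_1 = floor((34 + 34)/32) = 2.
  m_2 = 32*2 - 34 = 30, d_2 = (1188 - 30^2)/32 = 288/32 = 9, a_2 = floor((34 + 30)/9) = 7.
  m_3 = 9*7 - 30 = 33, d_3 = (1188 - 33^2)/9 = 99/9 = 11, a_3 = floor((34 + 33)/11) = 6.
  m_4 = 11*6 - 33 = 33, d_4 = (1188 - 33^2)/11 = 99/11 = 9, a_4 = floor((34 + 33)/9) = 7.
  m_5 = 9*7 - 33 = 30, d_5 = (1188 - 30^2)/9 = 288/9 = 32, a_5 = floor((34 + 30)/32) = 2.
  m_6 = 32*2 - 30 = 34, d_6 = (1188 - 34^2)/32 = 32/32 = 1, a_6 = floor((34 + 34)/1) = 68.
  m_7 = 1*68 - 34 = 34, d_7 = (1188 - 34^2)/1 = 32/1 = 32: (m_7, d_7) = (m_1, d_1) = (34, 32), so from here the quotients repeat a_1, ..., a_6; the period length is 6.
So sqrt(1188) = [34; (2, 7, 6, 7, 2, 68)] with period length k = 6.
k is even, so the fundamental solution of x^2 - 1188y^2 = 1 is (p_{k-1}, q_{k-1}) = (p_5, q_5); compute convergents through index 5.
Convergents (p_i = a_i*p_{i-1} + p_{i-2}, q_i = a_i*q_{i-1} + q_{i-2} with p_{-2}=0, p_{-1}=1, q_{-2}=1, q_{-1}=0):
  i=0: a_0=34, p_0 = 34*1 + 0 = 34, q_0 = 34*0 + 1 = 1.
  i=1: a_1=2, p_1 = 2*34 + 1 = 69, q_1 = 2*1 + 0 = 2.
  i=2: a_2=7, p_2 = 7*69 + 34 = 517, q_2 = 7*2 + 1 = 15.
  i=3: a_3=6, p_3 = 6*517 + 69 = 3171, q_3 = 6*15 + 2 = 92.
  i=4: a_4=7, p_4 = 7*3171 + 517 = 22714, q_4 = 7*92 + 15 = 659.
  i=5: a_5=2, p_5 = 2*22714 + 3171 = 48599, q_5 = 2*659 + 92 = 1410.
Check: 48599^2 - 1188*1410^2 = 2361862801 - 2361862800 = 1, so (x, y) = (48599, 1410) solves the equation, and by the theorem it is the least positive solution.

(x, y) = (48599, 1410)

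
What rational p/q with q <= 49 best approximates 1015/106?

Expand x = 1015/106 as a continued fraction with the Euclidean algorithm:
  1015 = 9*106 + 61, so a_0 = 9.
  106 = 1*61 + 45, so a_1 = 1.
  61 = 1*45 + 16, so a_2 = 1.
  45 = 2*16 + 13, so a_3 = 2.
  16 = 1*13 + 3, so a_4 = 1.
  13 = 4*3 + 1, so a_5 = 4.
  3 = 3*1 + 0, so a_6 = 3.
so x = [9; 1, 1, 2, 1, 4, 3].
Convergents (p_i = a_i*p_{i-1} + p_{i-2}, q_i = a_i*q_{i-1} + q_{i-2} with p_{-2}=0, p_{-1}=1, q_{-2}=1, q_{-1}=0), until the denominator exceeds 49:
  i=0: a_0=9, p_0 = 9*1 + 0 = 9, q_0 = 9*0 + 1 = 1.
  i=1: a_1=1, p_1 = 1*9 + 1 = 10, q_1 = 1*1 + 0 = 1.
  i=2: a_2=1, p_2 = 1*10 + 9 = 19, q_2 = 1*1 + 1 = 2.
  i=3: a_3=2, p_3 = 2*19 + 10 = 48, q_3 = 2*2 + 1 = 5.
  i=4: a_4=1, p_4 = 1*48 + 19 = 67, q_4 = 1*5 + 2 = 7.
  i=5: a_5=4, p_5 = 4*67 + 48 = 316, q_5 = 4*7 + 5 = 33.
  i=6: a_6=3, p_6 = 3*316 + 67 = 1015, q_6 = 3*33 + 7 = 106.
q_6 = 106 > 49, so the last convergent with denominator <= 49 is p_5/q_5 = 316/33.
The closest fraction with denominator <= 49 is either p_5/q_5 or the intermediate fraction (k*p_5 + p_4)/(k*q_5 + q_4) with the largest k >= 1 whose denominator stays <= 49; these approach x as k grows, and every other convergent or intermediate fraction in range is farther away.
Largest k: floor((49 - q_4)/q_5) = floor((49 - 7)/33) = 1.
That gives (1*316 + 67)/(1*33 + 7) = 383/40.
Compare the errors: |x - 316/33| = |1015*33 - 316*106|/(106*33) = 1/3498, and |x - 383/40| = |1015*40 - 383*106|/(106*40) = 2/4240.
Cross-multiplying, 1*4240 = 4240 < 6996 = 2*3498, so 1/3498 is smaller: the convergent 316/33 is closer to x than 383/40.

316/33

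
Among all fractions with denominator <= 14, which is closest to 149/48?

31/10

Expand x = 149/48 as a continued fraction with the Euclidean algorithm:
  149 = 3*48 + 5, so a_0 = 3.
  48 = 9*5 + 3, so a_1 = 9.
  5 = 1*3 + 2, so a_2 = 1.
  3 = 1*2 + 1, so a_3 = 1.
  2 = 2*1 + 0, so a_4 = 2.
so x = [3; 9, 1, 1, 2].
Convergents (p_i = a_i*p_{i-1} + p_{i-2}, q_i = a_i*q_{i-1} + q_{i-2} with p_{-2}=0, p_{-1}=1, q_{-2}=1, q_{-1}=0), until the denominator exceeds 14:
  i=0: a_0=3, p_0 = 3*1 + 0 = 3, q_0 = 3*0 + 1 = 1.
  i=1: a_1=9, p_1 = 9*3 + 1 = 28, q_1 = 9*1 + 0 = 9.
  i=2: a_2=1, p_2 = 1*28 + 3 = 31, q_2 = 1*9 + 1 = 10.
  i=3: a_3=1, p_3 = 1*31 + 28 = 59, q_3 = 1*10 + 9 = 19.
q_3 = 19 > 14, so the last convergent with denominator <= 14 is p_2/q_2 = 31/10.
The closest fraction with denominator <= 14 is either p_2/q_2 or the intermediate fraction (k*p_2 + p_1)/(k*q_2 + q_1) with the largest k >= 1 whose denominator stays <= 14; these approach x as k grows, and every other convergent or intermediate fraction in range is farther away.
Largest k: floor((14 - q_1)/q_2) = floor((14 - 9)/10) = 0.
Since k = 0, no intermediate fraction beyond p_2/q_2 has denominator <= 14, so the convergent 31/10 is the closest (its error is |149*10 - 31*48|/(48*10) = 2/480).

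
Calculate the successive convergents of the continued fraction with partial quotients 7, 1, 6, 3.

Using the convergent recurrence p_i = a_i*p_{i-1} + p_{i-2}, q_i = a_i*q_{i-1} + q_{i-2} with p_{-2}=0, p_{-1}=1, q_{-2}=1, q_{-1}=0:
  i=0: a_0=7, p_0 = 7*1 + 0 = 7, q_0 = 7*0 + 1 = 1.
  i=1: a_1=1, p_1 = 1*7 + 1 = 8, q_1 = 1*1 + 0 = 1.
  i=2: a_2=6, p_2 = 6*8 + 7 = 55, q_2 = 6*1 + 1 = 7.
  i=3: a_3=3, p_3 = 3*55 + 8 = 173, q_3 = 3*7 + 1 = 22.

7/1, 8/1, 55/7, 173/22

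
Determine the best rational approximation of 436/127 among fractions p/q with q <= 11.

24/7

Expand x = 436/127 as a continued fraction with the Euclidean algorithm:
  436 = 3*127 + 55, so a_0 = 3.
  127 = 2*55 + 17, so a_1 = 2.
  55 = 3*17 + 4, so a_2 = 3.
  17 = 4*4 + 1, so a_3 = 4.
  4 = 4*1 + 0, so a_4 = 4.
so x = [3; 2, 3, 4, 4].
Convergents (p_i = a_i*p_{i-1} + p_{i-2}, q_i = a_i*q_{i-1} + q_{i-2} with p_{-2}=0, p_{-1}=1, q_{-2}=1, q_{-1}=0), until the denominator exceeds 11:
  i=0: a_0=3, p_0 = 3*1 + 0 = 3, q_0 = 3*0 + 1 = 1.
  i=1: a_1=2, p_1 = 2*3 + 1 = 7, q_1 = 2*1 + 0 = 2.
  i=2: a_2=3, p_2 = 3*7 + 3 = 24, q_2 = 3*2 + 1 = 7.
  i=3: a_3=4, p_3 = 4*24 + 7 = 103, q_3 = 4*7 + 2 = 30.
q_3 = 30 > 11, so the last convergent with denominator <= 11 is p_2/q_2 = 24/7.
The closest fraction with denominator <= 11 is either p_2/q_2 or the intermediate fraction (k*p_2 + p_1)/(k*q_2 + q_1) with the largest k >= 1 whose denominator stays <= 11; these approach x as k grows, and every other convergent or intermediate fraction in range is farther away.
Largest k: floor((11 - q_1)/q_2) = floor((11 - 2)/7) = 1.
That gives (1*24 + 7)/(1*7 + 2) = 31/9.
Compare the errors: |x - 24/7| = |436*7 - 24*127|/(127*7) = 4/889, and |x - 31/9| = |436*9 - 31*127|/(127*9) = 13/1143.
Cross-multiplying, 4*1143 = 4572 < 11557 = 13*889, so 4/889 is smaller: the convergent 24/7 is closer to x than 31/9.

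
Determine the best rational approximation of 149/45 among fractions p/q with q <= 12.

33/10

Expand x = 149/45 as a continued fraction with the Euclidean algorithm:
  149 = 3*45 + 14, so a_0 = 3.
  45 = 3*14 + 3, so a_1 = 3.
  14 = 4*3 + 2, so a_2 = 4.
  3 = 1*2 + 1, so a_3 = 1.
  2 = 2*1 + 0, so a_4 = 2.
so x = [3; 3, 4, 1, 2].
Convergents (p_i = a_i*p_{i-1} + p_{i-2}, q_i = a_i*q_{i-1} + q_{i-2} with p_{-2}=0, p_{-1}=1, q_{-2}=1, q_{-1}=0), until the denominator exceeds 12:
  i=0: a_0=3, p_0 = 3*1 + 0 = 3, q_0 = 3*0 + 1 = 1.
  i=1: a_1=3, p_1 = 3*3 + 1 = 10, q_1 = 3*1 + 0 = 3.
  i=2: a_2=4, p_2 = 4*10 + 3 = 43, q_2 = 4*3 + 1 = 13.
q_2 = 13 > 12, so the last convergent with denominator <= 12 is p_1/q_1 = 10/3.
The closest fraction with denominator <= 12 is either p_1/q_1 or the intermediate fraction (k*p_1 + p_0)/(k*q_1 + q_0) with the largest k >= 1 whose denominator stays <= 12; these approach x as k grows, and every other convergent or intermediate fraction in range is farther away.
Largest k: floor((12 - q_0)/q_1) = floor((12 - 1)/3) = 3.
That gives (3*10 + 3)/(3*3 + 1) = 33/10.
Compare the errors: |x - 10/3| = |149*3 - 10*45|/(45*3) = 3/135, and |x - 33/10| = |149*10 - 33*45|/(45*10) = 5/450.
Cross-multiplying, 5*135 = 675 < 1350 = 3*450, so 5/450 is smaller: the intermediate fraction 33/10 is closer to x than 10/3.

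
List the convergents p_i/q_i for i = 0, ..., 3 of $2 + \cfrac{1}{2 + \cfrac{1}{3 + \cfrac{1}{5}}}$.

2/1, 5/2, 17/7, 90/37

Using the convergent recurrence p_i = a_i*p_{i-1} + p_{i-2}, q_i = a_i*q_{i-1} + q_{i-2} with p_{-2}=0, p_{-1}=1, q_{-2}=1, q_{-1}=0:
  i=0: a_0=2, p_0 = 2*1 + 0 = 2, q_0 = 2*0 + 1 = 1.
  i=1: a_1=2, p_1 = 2*2 + 1 = 5, q_1 = 2*1 + 0 = 2.
  i=2: a_2=3, p_2 = 3*5 + 2 = 17, q_2 = 3*2 + 1 = 7.
  i=3: a_3=5, p_3 = 5*17 + 5 = 90, q_3 = 5*7 + 2 = 37.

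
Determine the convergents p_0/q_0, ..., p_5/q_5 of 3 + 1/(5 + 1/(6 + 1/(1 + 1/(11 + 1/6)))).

3/1, 16/5, 99/31, 115/36, 1364/427, 8299/2598

Using the convergent recurrence p_i = a_i*p_{i-1} + p_{i-2}, q_i = a_i*q_{i-1} + q_{i-2} with p_{-2}=0, p_{-1}=1, q_{-2}=1, q_{-1}=0:
  i=0: a_0=3, p_0 = 3*1 + 0 = 3, q_0 = 3*0 + 1 = 1.
  i=1: a_1=5, p_1 = 5*3 + 1 = 16, q_1 = 5*1 + 0 = 5.
  i=2: a_2=6, p_2 = 6*16 + 3 = 99, q_2 = 6*5 + 1 = 31.
  i=3: a_3=1, p_3 = 1*99 + 16 = 115, q_3 = 1*31 + 5 = 36.
  i=4: a_4=11, p_4 = 11*115 + 99 = 1364, q_4 = 11*36 + 31 = 427.
  i=5: a_5=6, p_5 = 6*1364 + 115 = 8299, q_5 = 6*427 + 36 = 2598.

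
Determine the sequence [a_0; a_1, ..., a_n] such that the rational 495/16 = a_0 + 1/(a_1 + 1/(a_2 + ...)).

[30; 1, 15]

Run the Euclidean algorithm on 495 and 16; the successive quotients are the partial quotients a_0, a_1, ... (each step inverts the fractional part left over by the previous one):
  495 = 30*16 + 15, so a_0 = 30.
  16 = 1*15 + 1, so a_1 = 1.
  15 = 15*1 + 0, so a_2 = 15.
The remainder reaches 0 after 3 divisions, so the expansion has 3 partial quotients, read off in order.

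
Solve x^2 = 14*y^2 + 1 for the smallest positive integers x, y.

First expand sqrt(14) as a continued fraction. With x_i = (sqrt(14) + m_i)/d_i and (m_0, d_0) = (0, 1): a_0 = floor(sqrt(14)) = 3, since 3^2 = 9 <= 14 < 16 = 4^2.
Iterate m_{i+1} = d_i*a_i - m_i, d_{i+1} = (14 - m_{i+1}^2)/d_i, a_{i+1} = floor((a_0 + m_{i+1})/d_{i+1}):
  m_1 = 1*3 - 0 = 3, d_1 = (14 - 3^2)/1 = 5/1 = 5, a_1 = floor((3 + 3)/5) = 1.
  m_2 = 5*1 - 3 = 2, d_2 = (14 - 2^2)/5 = 10/5 = 2, a_2 = floor((3 + 2)/2) = 2.
  m_3 = 2*2 - 2 = 2, d_3 = (14 - 2^2)/2 = 10/2 = 5, a_3 = floor((3 + 2)/5) = 1.
  m_4 = 5*1 - 2 = 3, d_4 = (14 - 3^2)/5 = 5/5 = 1, a_4 = floor((3 + 3)/1) = 6.
  m_5 = 1*6 - 3 = 3, d_5 = (14 - 3^2)/1 = 5/1 = 5: (m_5, d_5) = (m_1, d_1) = (3, 5), so from here the quotients repeat a_1, ..., a_4; the period length is 4.
So sqrt(14) = [3; (1, 2, 1, 6)] with period length k = 4.
k is even, so the fundamental solution of x^2 - 14y^2 = 1 is (p_{k-1}, q_{k-1}) = (p_3, q_3); compute convergents through index 3.
Convergents (p_i = a_i*p_{i-1} + p_{i-2}, q_i = a_i*q_{i-1} + q_{i-2} with p_{-2}=0, p_{-1}=1, q_{-2}=1, q_{-1}=0):
  i=0: a_0=3, p_0 = 3*1 + 0 = 3, q_0 = 3*0 + 1 = 1.
  i=1: a_1=1, p_1 = 1*3 + 1 = 4, q_1 = 1*1 + 0 = 1.
  i=2: a_2=2, p_2 = 2*4 + 3 = 11, q_2 = 2*1 + 1 = 3.
  i=3: a_3=1, p_3 = 1*11 + 4 = 15, q_3 = 1*3 + 1 = 4.
Check: 15^2 - 14*4^2 = 225 - 224 = 1, so (x, y) = (15, 4) solves the equation, and by the theorem it is the least positive solution.

(x, y) = (15, 4)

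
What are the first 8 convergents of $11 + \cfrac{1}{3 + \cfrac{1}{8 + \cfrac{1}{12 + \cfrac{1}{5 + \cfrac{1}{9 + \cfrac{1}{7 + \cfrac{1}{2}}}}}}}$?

Using the convergent recurrence p_i = a_i*p_{i-1} + p_{i-2}, q_i = a_i*q_{i-1} + q_{i-2} with p_{-2}=0, p_{-1}=1, q_{-2}=1, q_{-1}=0:
  i=0: a_0=11, p_0 = 11*1 + 0 = 11, q_0 = 11*0 + 1 = 1.
  i=1: a_1=3, p_1 = 3*11 + 1 = 34, q_1 = 3*1 + 0 = 3.
  i=2: a_2=8, p_2 = 8*34 + 11 = 283, q_2 = 8*3 + 1 = 25.
  i=3: a_3=12, p_3 = 12*283 + 34 = 3430, q_3 = 12*25 + 3 = 303.
  i=4: a_4=5, p_4 = 5*3430 + 283 = 17433, q_4 = 5*303 + 25 = 1540.
  i=5: a_5=9, p_5 = 9*17433 + 3430 = 160327, q_5 = 9*1540 + 303 = 14163.
  i=6: a_6=7, p_6 = 7*160327 + 17433 = 1139722, q_6 = 7*14163 + 1540 = 100681.
  i=7: a_7=2, p_7 = 2*1139722 + 160327 = 2439771, q_7 = 2*100681 + 14163 = 215525.

11/1, 34/3, 283/25, 3430/303, 17433/1540, 160327/14163, 1139722/100681, 2439771/215525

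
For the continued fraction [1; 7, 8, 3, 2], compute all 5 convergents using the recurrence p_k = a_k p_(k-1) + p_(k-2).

1/1, 8/7, 65/57, 203/178, 471/413

Using the convergent recurrence p_i = a_i*p_{i-1} + p_{i-2}, q_i = a_i*q_{i-1} + q_{i-2} with p_{-2}=0, p_{-1}=1, q_{-2}=1, q_{-1}=0:
  i=0: a_0=1, p_0 = 1*1 + 0 = 1, q_0 = 1*0 + 1 = 1.
  i=1: a_1=7, p_1 = 7*1 + 1 = 8, q_1 = 7*1 + 0 = 7.
  i=2: a_2=8, p_2 = 8*8 + 1 = 65, q_2 = 8*7 + 1 = 57.
  i=3: a_3=3, p_3 = 3*65 + 8 = 203, q_3 = 3*57 + 7 = 178.
  i=4: a_4=2, p_4 = 2*203 + 65 = 471, q_4 = 2*178 + 57 = 413.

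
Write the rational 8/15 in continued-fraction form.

Run the Euclidean algorithm on 8 and 15; the successive quotients are the partial quotients a_0, a_1, ... (each step inverts the fractional part left over by the previous one):
  8 = 0*15 + 8, so a_0 = 0.
  15 = 1*8 + 7, so a_1 = 1.
  8 = 1*7 + 1, so a_2 = 1.
  7 = 7*1 + 0, so a_3 = 7.
The remainder reaches 0 after 4 divisions, so the expansion has 4 partial quotients, read off in order.

[0; 1, 1, 7]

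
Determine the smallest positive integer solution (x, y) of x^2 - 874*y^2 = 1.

First expand sqrt(874) as a continued fraction. With x_i = (sqrt(874) + m_i)/d_i and (m_0, d_0) = (0, 1): a_0 = floor(sqrt(874)) = 29, since 29^2 = 841 <= 874 < 900 = 30^2.
Iterate m_{i+1} = d_i*a_i - m_i, d_{i+1} = (874 - m_{i+1}^2)/d_i, a_{i+1} = floor((a_0 + m_{i+1})/d_{i+1}):
  m_1 = 1*29 - 0 = 29, d_1 = (874 - 29^2)/1 = 33/1 = 33, a_1 = floor((29 + 29)/33) = 1.
  m_2 = 33*1 - 29 = 4, d_2 = (874 - 4^2)/33 = 858/33 = 26, a_2 = floor((29 + 4)/26) = 1.
  m_3 = 26*1 - 4 = 22, d_3 = (874 - 22^2)/26 = 390/26 = 15, a_3 = floor((29 + 22)/15) = 3.
  m_4 = 15*3 - 22 = 23, d_4 = (874 - 23^2)/15 = 345/15 = 23, a_4 = floor((29 + 23)/23) = 2.
  m_5 = 23*2 - 23 = 23, d_5 = (874 - 23^2)/23 = 345/23 = 15, a_5 = floor((29 + 23)/15) = 3.
  m_6 = 15*3 - 23 = 22, d_6 = (874 - 22^2)/15 = 390/15 = 26, a_6 = floor((29 + 22)/26) = 1.
  m_7 = 26*1 - 22 = 4, d_7 = (874 - 4^2)/26 = 858/26 = 33, a_7 = floor((29 + 4)/33) = 1.
  m_8 = 33*1 - 4 = 29, d_8 = (874 - 29^2)/33 = 33/33 = 1, a_8 = floor((29 + 29)/1) = 58.
  m_9 = 1*58 - 29 = 29, d_9 = (874 - 29^2)/1 = 33/1 = 33: (m_9, d_9) = (m_1, d_1) = (29, 33), so from here the quotients repeat a_1, ..., a_8; the period length is 8.
So sqrt(874) = [29; (1, 1, 3, 2, 3, 1, 1, 58)] with period length k = 8.
k is even, so the fundamental solution of x^2 - 874y^2 = 1 is (p_{k-1}, q_{k-1}) = (p_7, q_7); compute convergents through index 7.
Convergents (p_i = a_i*p_{i-1} + p_{i-2}, q_i = a_i*q_{i-1} + q_{i-2} with p_{-2}=0, p_{-1}=1, q_{-2}=1, q_{-1}=0):
  i=0: a_0=29, p_0 = 29*1 + 0 = 29, q_0 = 29*0 + 1 = 1.
  i=1: a_1=1, p_1 = 1*29 + 1 = 30, q_1 = 1*1 + 0 = 1.
  i=2: a_2=1, p_2 = 1*30 + 29 = 59, q_2 = 1*1 + 1 = 2.
  i=3: a_3=3, p_3 = 3*59 + 30 = 207, q_3 = 3*2 + 1 = 7.
  i=4: a_4=2, p_4 = 2*207 + 59 = 473, q_4 = 2*7 + 2 = 16.
  i=5: a_5=3, p_5 = 3*473 + 207 = 1626, q_5 = 3*16 + 7 = 55.
  i=6: a_6=1, p_6 = 1*1626 + 473 = 2099, q_6 = 1*55 + 16 = 71.
  i=7: a_7=1, p_7 = 1*2099 + 1626 = 3725, q_7 = 1*71 + 55 = 126.
Check: 3725^2 - 874*126^2 = 13875625 - 13875624 = 1, so (x, y) = (3725, 126) solves the equation, and by the theorem it is the least positive solution.

(x, y) = (3725, 126)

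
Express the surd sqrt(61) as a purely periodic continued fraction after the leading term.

[7; (1, 4, 3, 1, 2, 2, 1, 3, 4, 1, 14)]

Write x_i = (sqrt(61) + m_i)/d_i with (m_0, d_0) = (0, 1). a_0 = floor(sqrt(61)) = 7, since 7^2 = 49 <= 61 < 64 = 8^2.
Iterate m_{i+1} = d_i*a_i - m_i, d_{i+1} = (61 - m_{i+1}^2)/d_i, a_{i+1} = floor((a_0 + m_{i+1})/d_{i+1}):
  m_1 = 1*7 - 0 = 7, d_1 = (61 - 7^2)/1 = 12/1 = 12, a_1 = floor((7 + 7)/12) = 1.
  m_2 = 12*1 - 7 = 5, d_2 = (61 - 5^2)/12 = 36/12 = 3, a_2 = floor((7 + 5)/3) = 4.
  m_3 = 3*4 - 5 = 7, d_3 = (61 - 7^2)/3 = 12/3 = 4, a_3 = floor((7 + 7)/4) = 3.
  m_4 = 4*3 - 7 = 5, d_4 = (61 - 5^2)/4 = 36/4 = 9, a_4 = floor((7 + 5)/9) = 1.
  m_5 = 9*1 - 5 = 4, d_5 = (61 - 4^2)/9 = 45/9 = 5, a_5 = floor((7 + 4)/5) = 2.
  m_6 = 5*2 - 4 = 6, d_6 = (61 - 6^2)/5 = 25/5 = 5, a_6 = floor((7 + 6)/5) = 2.
  m_7 = 5*2 - 6 = 4, d_7 = (61 - 4^2)/5 = 45/5 = 9, a_7 = floor((7 + 4)/9) = 1.
  m_8 = 9*1 - 4 = 5, d_8 = (61 - 5^2)/9 = 36/9 = 4, a_8 = floor((7 + 5)/4) = 3.
  m_9 = 4*3 - 5 = 7, d_9 = (61 - 7^2)/4 = 12/4 = 3, a_9 = floor((7 + 7)/3) = 4.
  m_10 = 3*4 - 7 = 5, d_10 = (61 - 5^2)/3 = 36/3 = 12, a_10 = floor((7 + 5)/12) = 1.
  m_11 = 12*1 - 5 = 7, d_11 = (61 - 7^2)/12 = 12/12 = 1, a_11 = floor((7 + 7)/1) = 14.
  m_12 = 1*14 - 7 = 7, d_12 = (61 - 7^2)/1 = 12/1 = 12: (m_12, d_12) = (m_1, d_1) = (7, 12), so from here the quotients repeat a_1, ..., a_11; the period length is 11.
Hence the expansion of sqrt(61) is a_0 = 7 followed by the repeating block 1, 4, 3, 1, 2, 2, 1, 3, 4, 1, 14 (period 11).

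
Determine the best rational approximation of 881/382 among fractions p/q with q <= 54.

Expand x = 881/382 as a continued fraction with the Euclidean algorithm:
  881 = 2*382 + 117, so a_0 = 2.
  382 = 3*117 + 31, so a_1 = 3.
  117 = 3*31 + 24, so a_2 = 3.
  31 = 1*24 + 7, so a_3 = 1.
  24 = 3*7 + 3, so a_4 = 3.
  7 = 2*3 + 1, so a_5 = 2.
  3 = 3*1 + 0, so a_6 = 3.
so x = [2; 3, 3, 1, 3, 2, 3].
Convergents (p_i = a_i*p_{i-1} + p_{i-2}, q_i = a_i*q_{i-1} + q_{i-2} with p_{-2}=0, p_{-1}=1, q_{-2}=1, q_{-1}=0), until the denominator exceeds 54:
  i=0: a_0=2, p_0 = 2*1 + 0 = 2, q_0 = 2*0 + 1 = 1.
  i=1: a_1=3, p_1 = 3*2 + 1 = 7, q_1 = 3*1 + 0 = 3.
  i=2: a_2=3, p_2 = 3*7 + 2 = 23, q_2 = 3*3 + 1 = 10.
  i=3: a_3=1, p_3 = 1*23 + 7 = 30, q_3 = 1*10 + 3 = 13.
  i=4: a_4=3, p_4 = 3*30 + 23 = 113, q_4 = 3*13 + 10 = 49.
  i=5: a_5=2, p_5 = 2*113 + 30 = 256, q_5 = 2*49 + 13 = 111.
q_5 = 111 > 54, so the last convergent with denominator <= 54 is p_4/q_4 = 113/49.
The closest fraction with denominator <= 54 is either p_4/q_4 or the intermediate fraction (k*p_4 + p_3)/(k*q_4 + q_3) with the largest k >= 1 whose denominator stays <= 54; these approach x as k grows, and every other convergent or intermediate fraction in range is farther away.
Largest k: floor((54 - q_3)/q_4) = floor((54 - 13)/49) = 0.
Since k = 0, no intermediate fraction beyond p_4/q_4 has denominator <= 54, so the convergent 113/49 is the closest (its error is |881*49 - 113*382|/(382*49) = 3/18718).

113/49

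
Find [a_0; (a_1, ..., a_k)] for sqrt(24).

Write x_i = (sqrt(24) + m_i)/d_i with (m_0, d_0) = (0, 1). a_0 = floor(sqrt(24)) = 4, since 4^2 = 16 <= 24 < 25 = 5^2.
Iterate m_{i+1} = d_i*a_i - m_i, d_{i+1} = (24 - m_{i+1}^2)/d_i, a_{i+1} = floor((a_0 + m_{i+1})/d_{i+1}):
  m_1 = 1*4 - 0 = 4, d_1 = (24 - 4^2)/1 = 8/1 = 8, a_1 = floor((4 + 4)/8) = 1.
  m_2 = 8*1 - 4 = 4, d_2 = (24 - 4^2)/8 = 8/8 = 1, a_2 = floor((4 + 4)/1) = 8.
  m_3 = 1*8 - 4 = 4, d_3 = (24 - 4^2)/1 = 8/1 = 8: (m_3, d_3) = (m_1, d_1) = (4, 8), so from here the quotients repeat a_1, a_2; the period length is 2.
Hence the expansion of sqrt(24) is a_0 = 4 followed by the repeating block 1, 8 (period 2).

[4; (1, 8)]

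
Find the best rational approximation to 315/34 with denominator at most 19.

Expand x = 315/34 as a continued fraction with the Euclidean algorithm:
  315 = 9*34 + 9, so a_0 = 9.
  34 = 3*9 + 7, so a_1 = 3.
  9 = 1*7 + 2, so a_2 = 1.
  7 = 3*2 + 1, so a_3 = 3.
  2 = 2*1 + 0, so a_4 = 2.
so x = [9; 3, 1, 3, 2].
Convergents (p_i = a_i*p_{i-1} + p_{i-2}, q_i = a_i*q_{i-1} + q_{i-2} with p_{-2}=0, p_{-1}=1, q_{-2}=1, q_{-1}=0), until the denominator exceeds 19:
  i=0: a_0=9, p_0 = 9*1 + 0 = 9, q_0 = 9*0 + 1 = 1.
  i=1: a_1=3, p_1 = 3*9 + 1 = 28, q_1 = 3*1 + 0 = 3.
  i=2: a_2=1, p_2 = 1*28 + 9 = 37, q_2 = 1*3 + 1 = 4.
  i=3: a_3=3, p_3 = 3*37 + 28 = 139, q_3 = 3*4 + 3 = 15.
  i=4: a_4=2, p_4 = 2*139 + 37 = 315, q_4 = 2*15 + 4 = 34.
q_4 = 34 > 19, so the last convergent with denominator <= 19 is p_3/q_3 = 139/15.
The closest fraction with denominator <= 19 is either p_3/q_3 or the intermediate fraction (k*p_3 + p_2)/(k*q_3 + q_2) with the largest k >= 1 whose denominator stays <= 19; these approach x as k grows, and every other convergent or intermediate fraction in range is farther away.
Largest k: floor((19 - q_2)/q_3) = floor((19 - 4)/15) = 1.
That gives (1*139 + 37)/(1*15 + 4) = 176/19.
Compare the errors: |x - 139/15| = |315*15 - 139*34|/(34*15) = 1/510, and |x - 176/19| = |315*19 - 176*34|/(34*19) = 1/646.
Cross-multiplying, 1*510 = 510 < 646 = 1*646, so 1/646 is smaller: the intermediate fraction 176/19 is closer to x than 139/15.

176/19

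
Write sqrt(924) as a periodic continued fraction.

[30; (2, 1, 1, 14, 1, 1, 2, 60)]

Write x_i = (sqrt(924) + m_i)/d_i with (m_0, d_0) = (0, 1). a_0 = floor(sqrt(924)) = 30, since 30^2 = 900 <= 924 < 961 = 31^2.
Iterate m_{i+1} = d_i*a_i - m_i, d_{i+1} = (924 - m_{i+1}^2)/d_i, a_{i+1} = floor((a_0 + m_{i+1})/d_{i+1}):
  m_1 = 1*30 - 0 = 30, d_1 = (924 - 30^2)/1 = 24/1 = 24, a_1 = floor((30 + 30)/24) = 2.
  m_2 = 24*2 - 30 = 18, d_2 = (924 - 18^2)/24 = 600/24 = 25, a_2 = floor((30 + 18)/25) = 1.
  m_3 = 25*1 - 18 = 7, d_3 = (924 - 7^2)/25 = 875/25 = 35, a_3 = floor((30 + 7)/35) = 1.
  m_4 = 35*1 - 7 = 28, d_4 = (924 - 28^2)/35 = 140/35 = 4, a_4 = floor((30 + 28)/4) = 14.
  m_5 = 4*14 - 28 = 28, d_5 = (924 - 28^2)/4 = 140/4 = 35, a_5 = floor((30 + 28)/35) = 1.
  m_6 = 35*1 - 28 = 7, d_6 = (924 - 7^2)/35 = 875/35 = 25, a_6 = floor((30 + 7)/25) = 1.
  m_7 = 25*1 - 7 = 18, d_7 = (924 - 18^2)/25 = 600/25 = 24, a_7 = floor((30 + 18)/24) = 2.
  m_8 = 24*2 - 18 = 30, d_8 = (924 - 30^2)/24 = 24/24 = 1, a_8 = floor((30 + 30)/1) = 60.
  m_9 = 1*60 - 30 = 30, d_9 = (924 - 30^2)/1 = 24/1 = 24: (m_9, d_9) = (m_1, d_1) = (30, 24), so from here the quotients repeat a_1, ..., a_8; the period length is 8.
Hence the expansion of sqrt(924) is a_0 = 30 followed by the repeating block 2, 1, 1, 14, 1, 1, 2, 60 (period 8).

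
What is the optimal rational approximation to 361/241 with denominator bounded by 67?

Expand x = 361/241 as a continued fraction with the Euclidean algorithm:
  361 = 1*241 + 120, so a_0 = 1.
  241 = 2*120 + 1, so a_1 = 2.
  120 = 120*1 + 0, so a_2 = 120.
so x = [1; 2, 120].
Convergents (p_i = a_i*p_{i-1} + p_{i-2}, q_i = a_i*q_{i-1} + q_{i-2} with p_{-2}=0, p_{-1}=1, q_{-2}=1, q_{-1}=0), until the denominator exceeds 67:
  i=0: a_0=1, p_0 = 1*1 + 0 = 1, q_0 = 1*0 + 1 = 1.
  i=1: a_1=2, p_1 = 2*1 + 1 = 3, q_1 = 2*1 + 0 = 2.
  i=2: a_2=120, p_2 = 120*3 + 1 = 361, q_2 = 120*2 + 1 = 241.
q_2 = 241 > 67, so the last convergent with denominator <= 67 is p_1/q_1 = 3/2.
The closest fraction with denominator <= 67 is either p_1/q_1 or the intermediate fraction (k*p_1 + p_0)/(k*q_1 + q_0) with the largest k >= 1 whose denominator stays <= 67; these approach x as k grows, and every other convergent or intermediate fraction in range is farther away.
Largest k: floor((67 - q_0)/q_1) = floor((67 - 1)/2) = 33.
That gives (33*3 + 1)/(33*2 + 1) = 100/67.
Compare the errors: |x - 3/2| = |361*2 - 3*241|/(241*2) = 1/482, and |x - 100/67| = |361*67 - 100*241|/(241*67) = 87/16147.
Cross-multiplying, 1*16147 = 16147 < 41934 = 87*482, so 1/482 is smaller: the convergent 3/2 is closer to x than 100/67.

3/2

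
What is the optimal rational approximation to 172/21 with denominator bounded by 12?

Expand x = 172/21 as a continued fraction with the Euclidean algorithm:
  172 = 8*21 + 4, so a_0 = 8.
  21 = 5*4 + 1, so a_1 = 5.
  4 = 4*1 + 0, so a_2 = 4.
so x = [8; 5, 4].
Convergents (p_i = a_i*p_{i-1} + p_{i-2}, q_i = a_i*q_{i-1} + q_{i-2} with p_{-2}=0, p_{-1}=1, q_{-2}=1, q_{-1}=0), until the denominator exceeds 12:
  i=0: a_0=8, p_0 = 8*1 + 0 = 8, q_0 = 8*0 + 1 = 1.
  i=1: a_1=5, p_1 = 5*8 + 1 = 41, q_1 = 5*1 + 0 = 5.
  i=2: a_2=4, p_2 = 4*41 + 8 = 172, q_2 = 4*5 + 1 = 21.
q_2 = 21 > 12, so the last convergent with denominator <= 12 is p_1/q_1 = 41/5.
The closest fraction with denominator <= 12 is either p_1/q_1 or the intermediate fraction (k*p_1 + p_0)/(k*q_1 + q_0) with the largest k >= 1 whose denominator stays <= 12; these approach x as k grows, and every other convergent or intermediate fraction in range is farther away.
Largest k: floor((12 - q_0)/q_1) = floor((12 - 1)/5) = 2.
That gives (2*41 + 8)/(2*5 + 1) = 90/11.
Compare the errors: |x - 41/5| = |172*5 - 41*21|/(21*5) = 1/105, and |x - 90/11| = |172*11 - 90*21|/(21*11) = 2/231.
Cross-multiplying, 2*105 = 210 < 231 = 1*231, so 2/231 is smaller: the intermediate fraction 90/11 is closer to x than 41/5.

90/11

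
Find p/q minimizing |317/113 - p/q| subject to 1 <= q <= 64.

101/36

Expand x = 317/113 as a continued fraction with the Euclidean algorithm:
  317 = 2*113 + 91, so a_0 = 2.
  113 = 1*91 + 22, so a_1 = 1.
  91 = 4*22 + 3, so a_2 = 4.
  22 = 7*3 + 1, so a_3 = 7.
  3 = 3*1 + 0, so a_4 = 3.
so x = [2; 1, 4, 7, 3].
Convergents (p_i = a_i*p_{i-1} + p_{i-2}, q_i = a_i*q_{i-1} + q_{i-2} with p_{-2}=0, p_{-1}=1, q_{-2}=1, q_{-1}=0), until the denominator exceeds 64:
  i=0: a_0=2, p_0 = 2*1 + 0 = 2, q_0 = 2*0 + 1 = 1.
  i=1: a_1=1, p_1 = 1*2 + 1 = 3, q_1 = 1*1 + 0 = 1.
  i=2: a_2=4, p_2 = 4*3 + 2 = 14, q_2 = 4*1 + 1 = 5.
  i=3: a_3=7, p_3 = 7*14 + 3 = 101, q_3 = 7*5 + 1 = 36.
  i=4: a_4=3, p_4 = 3*101 + 14 = 317, q_4 = 3*36 + 5 = 113.
q_4 = 113 > 64, so the last convergent with denominator <= 64 is p_3/q_3 = 101/36.
The closest fraction with denominator <= 64 is either p_3/q_3 or the intermediate fraction (k*p_3 + p_2)/(k*q_3 + q_2) with the largest k >= 1 whose denominator stays <= 64; these approach x as k grows, and every other convergent or intermediate fraction in range is farther away.
Largest k: floor((64 - q_2)/q_3) = floor((64 - 5)/36) = 1.
That gives (1*101 + 14)/(1*36 + 5) = 115/41.
Compare the errors: |x - 101/36| = |317*36 - 101*113|/(113*36) = 1/4068, and |x - 115/41| = |317*41 - 115*113|/(113*41) = 2/4633.
Cross-multiplying, 1*4633 = 4633 < 8136 = 2*4068, so 1/4068 is smaller: the convergent 101/36 is closer to x than 115/41.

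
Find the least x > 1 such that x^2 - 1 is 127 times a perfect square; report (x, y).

(x, y) = (4730624, 419775)

First expand sqrt(127) as a continued fraction. With x_i = (sqrt(127) + m_i)/d_i and (m_0, d_0) = (0, 1): a_0 = floor(sqrt(127)) = 11, since 11^2 = 121 <= 127 < 144 = 12^2.
Iterate m_{i+1} = d_i*a_i - m_i, d_{i+1} = (127 - m_{i+1}^2)/d_i, a_{i+1} = floor((a_0 + m_{i+1})/d_{i+1}):
  m_1 = 1*11 - 0 = 11, d_1 = (127 - 11^2)/1 = 6/1 = 6, a_1 = floor((11 + 11)/6) = 3.
  m_2 = 6*3 - 11 = 7, d_2 = (127 - 7^2)/6 = 78/6 = 13, a_2 = floor((11 + 7)/13) = 1.
  m_3 = 13*1 - 7 = 6, d_3 = (127 - 6^2)/13 = 91/13 = 7, a_3 = floor((11 + 6)/7) = 2.
  m_4 = 7*2 - 6 = 8, d_4 = (127 - 8^2)/7 = 63/7 = 9, a_4 = floor((11 + 8)/9) = 2.
  m_5 = 9*2 - 8 = 10, d_5 = (127 - 10^2)/9 = 27/9 = 3, a_5 = floor((11 + 10)/3) = 7.
  m_6 = 3*7 - 10 = 11, d_6 = (127 - 11^2)/3 = 6/3 = 2, a_6 = floor((11 + 11)/2) = 11.
  m_7 = 2*11 - 11 = 11, d_7 = (127 - 11^2)/2 = 6/2 = 3, a_7 = floor((11 + 11)/3) = 7.
  m_8 = 3*7 - 11 = 10, d_8 = (127 - 10^2)/3 = 27/3 = 9, a_8 = floor((11 + 10)/9) = 2.
  m_9 = 9*2 - 10 = 8, d_9 = (127 - 8^2)/9 = 63/9 = 7, a_9 = floor((11 + 8)/7) = 2.
  m_10 = 7*2 - 8 = 6, d_10 = (127 - 6^2)/7 = 91/7 = 13, a_10 = floor((11 + 6)/13) = 1.
  m_11 = 13*1 - 6 = 7, d_11 = (127 - 7^2)/13 = 78/13 = 6, a_11 = floor((11 + 7)/6) = 3.
  m_12 = 6*3 - 7 = 11, d_12 = (127 - 11^2)/6 = 6/6 = 1, a_12 = floor((11 + 11)/1) = 22.
  m_13 = 1*22 - 11 = 11, d_13 = (127 - 11^2)/1 = 6/1 = 6: (m_13, d_13) = (m_1, d_1) = (11, 6), so from here the quotients repeat a_1, ..., a_12; the period length is 12.
So sqrt(127) = [11; (3, 1, 2, 2, 7, 11, 7, 2, 2, 1, 3, 22)] with period length k = 12.
k is even, so the fundamental solution of x^2 - 127y^2 = 1 is (p_{k-1}, q_{k-1}) = (p_11, q_11); compute convergents through index 11.
Convergents (p_i = a_i*p_{i-1} + p_{i-2}, q_i = a_i*q_{i-1} + q_{i-2} with p_{-2}=0, p_{-1}=1, q_{-2}=1, q_{-1}=0):
  i=0: a_0=11, p_0 = 11*1 + 0 = 11, q_0 = 11*0 + 1 = 1.
  i=1: a_1=3, p_1 = 3*11 + 1 = 34, q_1 = 3*1 + 0 = 3.
  i=2: a_2=1, p_2 = 1*34 + 11 = 45, q_2 = 1*3 + 1 = 4.
  i=3: a_3=2, p_3 = 2*45 + 34 = 124, q_3 = 2*4 + 3 = 11.
  i=4: a_4=2, p_4 = 2*124 + 45 = 293, q_4 = 2*11 + 4 = 26.
  i=5: a_5=7, p_5 = 7*293 + 124 = 2175, q_5 = 7*26 + 11 = 193.
  i=6: a_6=11, p_6 = 11*2175 + 293 = 24218, q_6 = 11*193 + 26 = 2149.
  i=7: a_7=7, p_7 = 7*24218 + 2175 = 171701, q_7 = 7*2149 + 193 = 15236.
  i=8: a_8=2, p_8 = 2*171701 + 24218 = 367620, q_8 = 2*15236 + 2149 = 32621.
  i=9: a_9=2, p_9 = 2*367620 + 171701 = 906941, q_9 = 2*32621 + 15236 = 80478.
  i=10: a_10=1, p_10 = 1*906941 + 367620 = 1274561, q_10 = 1*80478 + 32621 = 113099.
  i=11: a_11=3, p_11 = 3*1274561 + 906941 = 4730624, q_11 = 3*113099 + 80478 = 419775.
Check: 4730624^2 - 127*419775^2 = 22378803429376 - 22378803429375 = 1, so (x, y) = (4730624, 419775) solves the equation, and by the theorem it is the least positive solution.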